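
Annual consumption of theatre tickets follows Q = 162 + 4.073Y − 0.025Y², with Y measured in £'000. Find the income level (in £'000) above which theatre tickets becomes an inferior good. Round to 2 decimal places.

dQ/dY = 4.073 − 0.05Y.
The good is inferior where dQ/dY < 0. Setting dQ/dY = 0 gives Y = 4.073 / 0.05 = 81.46.

81.46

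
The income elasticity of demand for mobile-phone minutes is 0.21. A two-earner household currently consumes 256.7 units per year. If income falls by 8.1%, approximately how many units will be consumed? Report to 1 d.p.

%ΔQ ≈ η × %ΔI = 0.21 × (-8.1%) = -1.701%.
New Q ≈ 256.7 × (1 − 0.01701) = 252.3.

252.3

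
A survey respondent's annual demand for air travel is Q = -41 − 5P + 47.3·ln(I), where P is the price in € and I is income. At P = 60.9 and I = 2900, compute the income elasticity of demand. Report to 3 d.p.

At P = 60.9, I = 2900: Q = 31.598.
Holding P constant, ∂Q/∂I = 47.3/I = 0.0163103.
η_I = (∂Q/∂I)·(I/Q) = 0.0163103 × (2900/31.598) = 1.497.

1.497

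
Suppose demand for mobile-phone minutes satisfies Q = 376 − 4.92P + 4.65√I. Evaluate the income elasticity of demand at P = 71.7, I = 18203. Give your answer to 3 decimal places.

At P = 71.7, I = 18203: Q = 650.607.
Holding P constant, ∂Q/∂I = 4.65/(2√I) = 0.0172326.
η_I = (∂Q/∂I)·(I/Q) = 0.0172326 × (18203/650.607) = 0.482.

0.482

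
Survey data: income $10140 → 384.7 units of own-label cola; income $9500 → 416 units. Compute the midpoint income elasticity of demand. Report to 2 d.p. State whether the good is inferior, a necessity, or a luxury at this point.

ΔQ = 416 − 384.7 = 31.3; midpoint Q̄ = (384.7 + 416)/2 = 400.35.
ΔI = 9500 − 10140 = -640; midpoint Ī = (10140 + 9500)/2 = 9820.
η = (ΔQ/Q̄) ÷ (ΔI/Ī) = (31.3/400.35) ÷ (-640/9820) = -1.20.
η < 0 ⇒ inferior good.

-1.20 (inferior good)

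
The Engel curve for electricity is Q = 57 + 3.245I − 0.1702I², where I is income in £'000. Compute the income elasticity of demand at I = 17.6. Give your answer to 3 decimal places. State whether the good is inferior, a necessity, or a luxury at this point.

At I = 17.6: Q = 61.3908.
dQ/dI = 3.245 − 0.3404I = -2.74604.
η = (dQ/dI)·(I/Q) = -2.74604 × (17.6/61.3908) = -0.787.
η < 0 ⇒ inferior good.

-0.787 (inferior good)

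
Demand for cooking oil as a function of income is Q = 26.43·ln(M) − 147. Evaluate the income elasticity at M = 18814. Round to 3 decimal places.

0.234

At M = 18814: Q = 113.133.
dQ/dM = 26.43/M = 0.0014048 at this income.
η = (dQ/dM)·(M/Q) = 0.0014048 × (18814/113.133) = 0.234.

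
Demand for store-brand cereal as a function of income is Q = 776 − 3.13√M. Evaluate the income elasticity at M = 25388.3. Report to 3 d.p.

At M = 25388.3: Q = 277.275.
dQ/dM = -3.13/(2√M) = -0.00982195 at this income.
η = (dQ/dM)·(M/Q) = -0.00982195 × (25388.3/277.275) = -0.899.

-0.899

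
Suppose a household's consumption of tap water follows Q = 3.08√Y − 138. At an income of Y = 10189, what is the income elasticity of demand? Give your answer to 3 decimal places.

At Y = 10189: Q = 172.897.
dQ/dY = 3.08/(2√Y) = 0.0152565 at this income.
η = (dQ/dY)·(Y/Q) = 0.0152565 × (10189/172.897) = 0.899.

0.899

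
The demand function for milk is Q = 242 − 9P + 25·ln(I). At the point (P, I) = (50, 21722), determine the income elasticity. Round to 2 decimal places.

0.60

At P = 50, I = 21722: Q = 41.652.
Holding P constant, ∂Q/∂I = 25/I = 0.00115091.
η_I = (∂Q/∂I)·(I/Q) = 0.00115091 × (21722/41.652) = 0.60.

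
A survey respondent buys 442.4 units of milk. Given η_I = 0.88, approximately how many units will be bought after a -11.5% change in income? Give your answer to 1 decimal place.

397.6

%ΔQ ≈ η × %ΔI = 0.88 × (-11.5%) = -10.12%.
New Q ≈ 442.4 × (1 − 0.1012) = 397.6.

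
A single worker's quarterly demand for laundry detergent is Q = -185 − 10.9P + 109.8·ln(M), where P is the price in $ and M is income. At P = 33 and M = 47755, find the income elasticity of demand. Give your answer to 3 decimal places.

0.172

At P = 33, M = 47755: Q = 638.268.
Holding P constant, ∂Q/∂M = 109.8/M = 0.00229924.
η_M = (∂Q/∂M)·(M/Q) = 0.00229924 × (47755/638.268) = 0.172.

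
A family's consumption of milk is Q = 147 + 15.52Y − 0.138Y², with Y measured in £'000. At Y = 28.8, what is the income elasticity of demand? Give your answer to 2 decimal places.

0.45

At Y = 28.8: Q = 479.5133.
dQ/dY = 15.52 − 0.276Y = 7.57120.
η = (dQ/dY)·(Y/Q) = 7.57120 × (28.8/479.5133) = 0.45.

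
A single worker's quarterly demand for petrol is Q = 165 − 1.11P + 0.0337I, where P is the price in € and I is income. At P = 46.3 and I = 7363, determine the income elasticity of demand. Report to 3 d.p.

0.686

At P = 46.3, I = 7363: Q = 361.740.
Holding P constant, ∂Q/∂I = 0.0337.
η_I = (∂Q/∂I)·(I/Q) = 0.0337 × (7363/361.740) = 0.686.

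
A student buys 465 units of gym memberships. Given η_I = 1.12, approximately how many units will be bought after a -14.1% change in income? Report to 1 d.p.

%ΔQ ≈ η × %ΔI = 1.12 × (-14.1%) = -15.792%.
New Q ≈ 465 × (1 − 0.15792) = 391.6.

391.6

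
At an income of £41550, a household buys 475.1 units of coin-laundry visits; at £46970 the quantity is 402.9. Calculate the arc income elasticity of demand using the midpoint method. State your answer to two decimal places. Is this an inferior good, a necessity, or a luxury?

ΔQ = 402.9 − 475.1 = -72.2; midpoint Q̄ = (475.1 + 402.9)/2 = 439.
ΔI = 46970 − 41550 = 5420; midpoint Ī = (41550 + 46970)/2 = 44260.
η = (ΔQ/Q̄) ÷ (ΔI/Ī) = (-72.2/439) ÷ (5420/44260) = -1.34.
η < 0 ⇒ inferior good.

-1.34 (inferior good)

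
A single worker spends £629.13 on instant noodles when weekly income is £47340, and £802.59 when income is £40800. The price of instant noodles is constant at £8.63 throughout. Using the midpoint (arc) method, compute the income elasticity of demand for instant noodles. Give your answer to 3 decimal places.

With a constant price, Q₁ = 629.13/8.63 = 72.900 and Q₂ = 802.59/8.63 = 93.000 (equivalently, work directly with expenditure since P cancels).
Midpoint %ΔQ = (802.59 − 629.13)/715.86 = 0.24231; midpoint %ΔI = (40800 − 47340)/44070 = -0.14840.
η = 0.24231 / -0.14840 = -1.633.

-1.633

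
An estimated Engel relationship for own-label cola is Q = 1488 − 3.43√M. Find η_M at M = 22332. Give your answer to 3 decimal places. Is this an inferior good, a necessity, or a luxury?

At M = 22332: Q = 975.424.
dQ/dM = -3.43/(2√M) = -0.0114763 at this income.
η = (dQ/dM)·(M/Q) = -0.0114763 × (22332/975.424) = -0.263.
Since η < 0, the good is an inferior good.

-0.263 (inferior good)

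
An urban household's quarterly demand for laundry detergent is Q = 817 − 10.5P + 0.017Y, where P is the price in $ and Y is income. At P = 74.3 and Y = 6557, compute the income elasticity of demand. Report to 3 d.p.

0.752

At P = 74.3, Y = 6557: Q = 148.319.
Holding P constant, ∂Q/∂Y = 0.017.
η_Y = (∂Q/∂Y)·(Y/Q) = 0.017 × (6557/148.319) = 0.752.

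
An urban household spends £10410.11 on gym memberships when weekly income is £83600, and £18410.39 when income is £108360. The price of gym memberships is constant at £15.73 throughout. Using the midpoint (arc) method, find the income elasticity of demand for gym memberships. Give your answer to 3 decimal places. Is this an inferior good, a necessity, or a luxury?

With a constant price, Q₁ = 10410.11/15.73 = 661.800 and Q₂ = 18410.39/15.73 = 1170.400 (equivalently, work directly with expenditure since P cancels).
Midpoint %ΔQ = (18410.39 − 10410.11)/14410.25 = 0.55518; midpoint %ΔI = (108360 − 83600)/95980 = 0.25797.
η = 0.55518 / 0.25797 = 2.152.
η > 1 ⇒ luxury.

2.152 (luxury)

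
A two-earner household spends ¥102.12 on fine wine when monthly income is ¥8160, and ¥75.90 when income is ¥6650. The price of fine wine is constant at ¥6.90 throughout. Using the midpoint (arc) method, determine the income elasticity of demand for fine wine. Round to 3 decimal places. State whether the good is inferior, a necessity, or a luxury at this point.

With a constant price, Q₁ = 102.12/6.90 = 14.800 and Q₂ = 75.90/6.90 = 11.000 (equivalently, work directly with expenditure since P cancels).
Midpoint %ΔQ = (75.90 − 102.12)/89.01 = -0.29457; midpoint %ΔI = (6650 − 8160)/7405 = -0.20392.
η = -0.29457 / -0.20392 = 1.445.
η > 1 ⇒ luxury.

1.445 (luxury)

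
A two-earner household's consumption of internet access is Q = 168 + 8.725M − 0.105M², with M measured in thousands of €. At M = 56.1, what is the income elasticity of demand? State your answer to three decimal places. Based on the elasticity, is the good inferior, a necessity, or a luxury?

-0.524 (inferior good)

At M = 56.1: Q = 327.0154.
dQ/dM = 8.725 − 0.21M = -3.05600.
η = (dQ/dM)·(M/Q) = -3.05600 × (56.1/327.0154) = -0.524.
η < 0 ⇒ inferior good.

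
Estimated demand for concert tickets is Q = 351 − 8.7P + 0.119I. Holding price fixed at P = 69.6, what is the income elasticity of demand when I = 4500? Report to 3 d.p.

At P = 69.6, I = 4500: Q = 280.980.
Holding P constant, ∂Q/∂I = 0.119.
η_I = (∂Q/∂I)·(I/Q) = 0.119 × (4500/280.980) = 1.906.

1.906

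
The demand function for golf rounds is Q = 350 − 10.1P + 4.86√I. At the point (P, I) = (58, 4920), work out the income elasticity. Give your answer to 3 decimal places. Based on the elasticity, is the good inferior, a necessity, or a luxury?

1.622 (luxury)

At P = 58, I = 4920: Q = 105.094.
Holding P constant, ∂Q/∂I = 4.86/(2√I) = 0.0346437.
η_I = (∂Q/∂I)·(I/Q) = 0.0346437 × (4920/105.094) = 1.622.
Since η > 1, this is a luxury.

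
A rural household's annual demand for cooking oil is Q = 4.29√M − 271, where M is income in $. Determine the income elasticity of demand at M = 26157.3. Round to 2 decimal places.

0.82

At M = 26157.3: Q = 422.831.
dQ/dM = 4.29/(2√M) = 0.0132627 at this income.
η = (dQ/dM)·(M/Q) = 0.0132627 × (26157.3/422.831) = 0.82.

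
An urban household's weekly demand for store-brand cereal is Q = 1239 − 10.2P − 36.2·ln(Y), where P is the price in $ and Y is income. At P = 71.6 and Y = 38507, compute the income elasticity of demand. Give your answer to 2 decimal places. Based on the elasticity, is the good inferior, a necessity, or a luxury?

-0.29 (inferior good)

At P = 71.6, Y = 38507: Q = 126.459.
Holding P constant, ∂Q/∂Y = -36.2/Y = -0.000940089.
η_Y = (∂Q/∂Y)·(Y/Q) = -0.000940089 × (38507/126.459) = -0.29.
Since η < 0, this is an inferior good.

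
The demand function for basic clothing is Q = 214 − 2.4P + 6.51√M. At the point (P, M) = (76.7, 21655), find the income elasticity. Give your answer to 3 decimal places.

At P = 76.7, M = 21655: Q = 987.908.
Holding P constant, ∂Q/∂M = 6.51/(2√M) = 0.0221193.
η_M = (∂Q/∂M)·(M/Q) = 0.0221193 × (21655/987.908) = 0.485.

0.485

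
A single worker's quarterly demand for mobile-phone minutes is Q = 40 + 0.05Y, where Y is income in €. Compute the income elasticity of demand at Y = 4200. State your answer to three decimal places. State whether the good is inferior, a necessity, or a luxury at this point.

At Y = 4200: Q = 250.000.
dQ/dY = 0.05.
η = (dQ/dY)·(Y/Q) = 0.05 × (4200/250.000) = 0.840.
Since 0 < η < 1, the good is a necessity.

0.840 (necessity)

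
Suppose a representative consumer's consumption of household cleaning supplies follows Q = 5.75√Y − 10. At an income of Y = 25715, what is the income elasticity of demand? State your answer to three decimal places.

0.505

At Y = 25715: Q = 912.064.
dQ/dY = 5.75/(2√Y) = 0.0179285 at this income.
η = (dQ/dY)·(Y/Q) = 0.0179285 × (25715/912.064) = 0.505.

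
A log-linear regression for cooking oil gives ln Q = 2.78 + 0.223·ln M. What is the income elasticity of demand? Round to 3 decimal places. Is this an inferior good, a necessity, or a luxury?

In a log-linear demand, the coefficient on ln M is the income elasticity.
So η = 0.223.
0 < η < 1 ⇒ necessity.

0.223 (necessity)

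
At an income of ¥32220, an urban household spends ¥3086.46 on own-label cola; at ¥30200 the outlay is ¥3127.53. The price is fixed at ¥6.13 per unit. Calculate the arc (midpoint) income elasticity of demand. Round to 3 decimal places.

-0.204

With a constant price, Q₁ = 3086.46/6.13 = 503.501 and Q₂ = 3127.53/6.13 = 510.201 (equivalently, work directly with expenditure since P cancels).
Midpoint %ΔQ = (3127.53 − 3086.46)/3107.00 = 0.01322; midpoint %ΔI = (30200 − 32220)/31210 = -0.06472.
η = 0.01322 / -0.06472 = -0.204.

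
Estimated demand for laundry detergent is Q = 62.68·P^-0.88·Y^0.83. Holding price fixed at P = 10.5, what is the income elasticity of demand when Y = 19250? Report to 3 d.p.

0.830

For a multiplicative demand Q = A·P^α·Y^β, the income elasticity is β everywhere.
Here β = 0.83, so η = 0.830.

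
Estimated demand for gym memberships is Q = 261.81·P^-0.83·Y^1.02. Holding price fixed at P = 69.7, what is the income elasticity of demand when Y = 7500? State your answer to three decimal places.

1.020

For a multiplicative demand Q = A·P^α·Y^β, the income elasticity is β everywhere.
Here β = 1.02, so η = 1.020.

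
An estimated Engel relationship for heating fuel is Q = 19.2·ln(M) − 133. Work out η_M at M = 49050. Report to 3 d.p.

At M = 49050: Q = 74.371.
dQ/dM = 19.2/M = 0.000391437 at this income.
η = (dQ/dM)·(M/Q) = 0.000391437 × (49050/74.371) = 0.258.

0.258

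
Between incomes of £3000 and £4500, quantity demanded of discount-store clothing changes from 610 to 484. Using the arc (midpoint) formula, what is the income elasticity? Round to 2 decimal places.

-0.58

ΔQ = 484 − 610 = -126; midpoint Q̄ = (610 + 484)/2 = 547.
ΔI = 4500 − 3000 = 1500; midpoint Ī = (3000 + 4500)/2 = 3750.
η = (ΔQ/Q̄) ÷ (ΔI/Ī) = (-126/547) ÷ (1500/3750) = -0.58.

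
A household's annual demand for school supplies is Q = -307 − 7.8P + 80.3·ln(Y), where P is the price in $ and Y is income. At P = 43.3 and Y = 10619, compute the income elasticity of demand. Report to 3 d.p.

0.806

At P = 43.3, Y = 10619: Q = 99.673.
Holding P constant, ∂Q/∂Y = 80.3/Y = 0.00756192.
η_Y = (∂Q/∂Y)·(Y/Q) = 0.00756192 × (10619/99.673) = 0.806.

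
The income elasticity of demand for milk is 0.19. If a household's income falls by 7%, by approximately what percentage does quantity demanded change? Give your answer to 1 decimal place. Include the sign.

-1.3%

%ΔQ ≈ η × %ΔI = 0.19 × (-7%) = -1.3%.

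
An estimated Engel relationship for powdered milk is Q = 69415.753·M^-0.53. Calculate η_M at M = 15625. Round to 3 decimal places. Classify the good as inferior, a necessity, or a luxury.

For Q = A·M^β the income elasticity is constant and equal to β.
Here β = -0.53, so η = -0.530.
Since η < 0, the good is an inferior good.

-0.530 (inferior good)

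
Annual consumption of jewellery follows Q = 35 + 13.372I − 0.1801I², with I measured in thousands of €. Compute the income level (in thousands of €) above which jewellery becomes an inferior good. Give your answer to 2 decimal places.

37.12

dQ/dI = 13.372 − 0.3602I.
The good is inferior where dQ/dI < 0. Setting dQ/dI = 0 gives I = 13.372 / 0.3602 = 37.12.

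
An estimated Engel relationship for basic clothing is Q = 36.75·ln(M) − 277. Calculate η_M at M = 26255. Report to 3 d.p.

At M = 26255: Q = 96.954.
dQ/dM = 36.75/M = 0.00139973 at this income.
η = (dQ/dM)·(M/Q) = 0.00139973 × (26255/96.954) = 0.379.

0.379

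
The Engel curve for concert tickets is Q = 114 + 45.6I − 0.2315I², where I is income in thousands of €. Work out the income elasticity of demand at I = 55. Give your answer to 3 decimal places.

At I = 55: Q = 1921.7125.
dQ/dI = 45.6 − 0.463I = 20.13500.
η = (dQ/dI)·(I/Q) = 20.13500 × (55/1921.7125) = 0.576.

0.576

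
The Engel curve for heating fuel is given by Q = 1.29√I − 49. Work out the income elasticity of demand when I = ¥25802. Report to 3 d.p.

At I = 25802: Q = 158.213.
dQ/dI = 1.29/(2√I) = 0.00401544 at this income.
η = (dQ/dI)·(I/Q) = 0.00401544 × (25802/158.213) = 0.655.

0.655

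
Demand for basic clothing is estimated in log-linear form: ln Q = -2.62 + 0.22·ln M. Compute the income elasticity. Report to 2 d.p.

In a log-linear demand, the coefficient on ln M is the income elasticity.
So η = 0.22.

0.22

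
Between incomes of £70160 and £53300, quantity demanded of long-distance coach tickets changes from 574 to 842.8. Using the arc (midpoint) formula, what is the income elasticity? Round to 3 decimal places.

ΔQ = 842.8 − 574 = 268.8; midpoint Q̄ = (574 + 842.8)/2 = 708.4.
ΔI = 53300 − 70160 = -16860; midpoint Ī = (70160 + 53300)/2 = 61730.
η = (ΔQ/Q̄) ÷ (ΔI/Ī) = (268.8/708.4) ÷ (-16860/61730) = -1.389.

-1.389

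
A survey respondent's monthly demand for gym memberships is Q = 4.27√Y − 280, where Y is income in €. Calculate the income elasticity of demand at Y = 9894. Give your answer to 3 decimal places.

At Y = 9894: Q = 144.731.
dQ/dY = 4.27/(2√Y) = 0.0214641 at this income.
η = (dQ/dY)·(Y/Q) = 0.0214641 × (9894/144.731) = 1.467.

1.467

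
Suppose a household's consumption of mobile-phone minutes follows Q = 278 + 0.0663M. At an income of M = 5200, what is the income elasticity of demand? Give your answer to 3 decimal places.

0.554

At M = 5200: Q = 622.760.
dQ/dM = 0.0663.
η = (dQ/dM)·(M/Q) = 0.0663 × (5200/622.760) = 0.554.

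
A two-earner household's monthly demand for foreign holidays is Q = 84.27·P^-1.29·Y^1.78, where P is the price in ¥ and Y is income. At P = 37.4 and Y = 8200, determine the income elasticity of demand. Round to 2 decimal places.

For a multiplicative demand Q = A·P^α·Y^β, the income elasticity is β everywhere.
Here β = 1.78, so η = 1.78.

1.78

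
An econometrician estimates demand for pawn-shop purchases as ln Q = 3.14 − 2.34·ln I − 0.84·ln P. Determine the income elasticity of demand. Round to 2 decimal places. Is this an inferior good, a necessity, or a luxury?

In a log-linear demand, the coefficient on ln I is the income elasticity.
So η = -2.34.
η < 0 ⇒ inferior good.

-2.34 (inferior good)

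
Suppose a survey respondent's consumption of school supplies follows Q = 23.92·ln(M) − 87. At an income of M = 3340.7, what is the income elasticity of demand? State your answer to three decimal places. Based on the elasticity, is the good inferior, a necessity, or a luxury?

0.223 (necessity)

At M = 3340.7: Q = 107.085.
dQ/dM = 23.92/M = 0.00716018 at this income.
η = (dQ/dM)·(M/Q) = 0.00716018 × (3340.7/107.085) = 0.223.
Since 0 < η < 1, the good is a necessity.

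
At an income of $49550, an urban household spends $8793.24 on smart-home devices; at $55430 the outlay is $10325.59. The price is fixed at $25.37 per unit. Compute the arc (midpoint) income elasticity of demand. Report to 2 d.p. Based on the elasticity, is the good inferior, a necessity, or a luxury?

1.43 (luxury)

With a constant price, Q₁ = 8793.24/25.37 = 346.600 and Q₂ = 10325.59/25.37 = 407.000 (equivalently, work directly with expenditure since P cancels).
Midpoint %ΔQ = (10325.59 − 8793.24)/9559.42 = 0.16030; midpoint %ΔI = (55430 − 49550)/52490 = 0.11202.
η = 0.16030 / 0.11202 = 1.43.
η > 1 ⇒ luxury.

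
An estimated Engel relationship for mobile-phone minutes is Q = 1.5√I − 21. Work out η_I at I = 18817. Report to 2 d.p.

At I = 18817: Q = 184.763.
dQ/dI = 1.5/(2√I) = 0.00546747 at this income.
η = (dQ/dI)·(I/Q) = 0.00546747 × (18817/184.763) = 0.56.

0.56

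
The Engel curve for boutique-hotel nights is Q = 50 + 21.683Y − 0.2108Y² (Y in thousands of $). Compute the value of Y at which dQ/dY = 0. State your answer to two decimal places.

dQ/dY = 21.683 − 0.4216Y.
The good is inferior where dQ/dY < 0. Setting dQ/dY = 0 gives Y = 21.683 / 0.4216 = 51.43.

51.43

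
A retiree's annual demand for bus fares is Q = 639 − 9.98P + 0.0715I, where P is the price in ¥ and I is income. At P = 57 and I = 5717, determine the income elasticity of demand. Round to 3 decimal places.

At P = 57, I = 5717: Q = 478.905.
Holding P constant, ∂Q/∂I = 0.0715.
η_I = (∂Q/∂I)·(I/Q) = 0.0715 × (5717/478.905) = 0.854.

0.854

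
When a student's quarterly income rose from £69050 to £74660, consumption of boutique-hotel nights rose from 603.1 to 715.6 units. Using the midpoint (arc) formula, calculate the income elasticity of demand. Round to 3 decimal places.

2.185

ΔQ = 715.6 − 603.1 = 112.5; midpoint Q̄ = (603.1 + 715.6)/2 = 659.35.
ΔI = 74660 − 69050 = 5610; midpoint Ī = (69050 + 74660)/2 = 71855.
η = (ΔQ/Q̄) ÷ (ΔI/Ī) = (112.5/659.35) ÷ (5610/71855) = 2.185.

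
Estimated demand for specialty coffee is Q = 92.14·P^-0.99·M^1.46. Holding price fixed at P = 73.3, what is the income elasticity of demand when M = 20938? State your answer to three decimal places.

1.460

For a multiplicative demand Q = A·P^α·M^β, the income elasticity is β everywhere.
Here β = 1.46, so η = 1.460.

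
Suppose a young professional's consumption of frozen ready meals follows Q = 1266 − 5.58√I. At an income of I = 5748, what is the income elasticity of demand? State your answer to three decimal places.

-0.251

At I = 5748: Q = 842.949.
dQ/dI = -5.58/(2√I) = -0.0367998 at this income.
η = (dQ/dI)·(I/Q) = -0.0367998 × (5748/842.949) = -0.251.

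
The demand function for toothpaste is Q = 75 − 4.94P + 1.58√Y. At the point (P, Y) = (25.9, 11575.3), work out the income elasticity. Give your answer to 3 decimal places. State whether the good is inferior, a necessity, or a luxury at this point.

0.726 (necessity)

At P = 25.9, Y = 11575.3: Q = 117.044.
Holding P constant, ∂Q/∂Y = 1.58/(2√Y) = 0.00734279.
η_Y = (∂Q/∂Y)·(Y/Q) = 0.00734279 × (11575.3/117.044) = 0.726.
Since 0 < η < 1, this is a necessity.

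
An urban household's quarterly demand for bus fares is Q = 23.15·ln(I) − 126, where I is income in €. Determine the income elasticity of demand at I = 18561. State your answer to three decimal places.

At I = 18561: Q = 101.537.
dQ/dI = 23.15/I = 0.00124724 at this income.
η = (dQ/dI)·(I/Q) = 0.00124724 × (18561/101.537) = 0.228.

0.228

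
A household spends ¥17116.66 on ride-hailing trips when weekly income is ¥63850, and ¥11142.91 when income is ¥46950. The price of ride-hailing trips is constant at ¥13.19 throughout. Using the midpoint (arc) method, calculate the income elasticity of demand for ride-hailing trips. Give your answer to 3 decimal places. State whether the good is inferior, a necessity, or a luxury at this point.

1.386 (luxury)

With a constant price, Q₁ = 17116.66/13.19 = 1297.700 and Q₂ = 11142.91/13.19 = 844.800 (equivalently, work directly with expenditure since P cancels).
Midpoint %ΔQ = (11142.91 − 17116.66)/14129.79 = -0.42278; midpoint %ΔI = (46950 − 63850)/55400 = -0.30505.
η = -0.42278 / -0.30505 = 1.386.
η > 1 ⇒ luxury.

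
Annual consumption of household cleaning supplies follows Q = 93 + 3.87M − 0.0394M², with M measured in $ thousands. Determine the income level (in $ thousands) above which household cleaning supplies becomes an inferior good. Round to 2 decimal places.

49.11

dQ/dM = 3.87 − 0.0788M.
The good is inferior where dQ/dM < 0. Setting dQ/dM = 0 gives M = 3.87 / 0.0788 = 49.11.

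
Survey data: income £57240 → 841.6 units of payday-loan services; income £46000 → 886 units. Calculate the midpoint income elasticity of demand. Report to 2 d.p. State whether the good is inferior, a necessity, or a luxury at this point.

-0.24 (inferior good)

ΔQ = 886 − 841.6 = 44.4; midpoint Q̄ = (841.6 + 886)/2 = 863.8.
ΔI = 46000 − 57240 = -11240; midpoint Ī = (57240 + 46000)/2 = 51620.
η = (ΔQ/Q̄) ÷ (ΔI/Ī) = (44.4/863.8) ÷ (-11240/51620) = -0.24.
η < 0 ⇒ inferior good.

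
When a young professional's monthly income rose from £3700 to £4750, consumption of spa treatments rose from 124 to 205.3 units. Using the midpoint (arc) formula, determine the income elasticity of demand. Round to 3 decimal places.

1.987

ΔQ = 205.3 − 124 = 81.3; midpoint Q̄ = (124 + 205.3)/2 = 164.65.
ΔI = 4750 − 3700 = 1050; midpoint Ī = (3700 + 4750)/2 = 4225.
η = (ΔQ/Q̄) ÷ (ΔI/Ī) = (81.3/164.65) ÷ (1050/4225) = 1.987.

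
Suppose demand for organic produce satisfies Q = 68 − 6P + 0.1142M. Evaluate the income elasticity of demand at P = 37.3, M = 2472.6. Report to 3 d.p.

2.231

At P = 37.3, M = 2472.6: Q = 126.571.
Holding P constant, ∂Q/∂M = 0.1142.
η_M = (∂Q/∂M)·(M/Q) = 0.1142 × (2472.6/126.571) = 2.231.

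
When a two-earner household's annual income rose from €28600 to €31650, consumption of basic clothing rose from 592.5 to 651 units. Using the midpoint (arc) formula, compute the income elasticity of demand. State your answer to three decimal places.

ΔQ = 651 − 592.5 = 58.5; midpoint Q̄ = (592.5 + 651)/2 = 621.75.
ΔI = 31650 − 28600 = 3050; midpoint Ī = (28600 + 31650)/2 = 30125.
η = (ΔQ/Q̄) ÷ (ΔI/Ī) = (58.5/621.75) ÷ (3050/30125) = 0.929.

0.929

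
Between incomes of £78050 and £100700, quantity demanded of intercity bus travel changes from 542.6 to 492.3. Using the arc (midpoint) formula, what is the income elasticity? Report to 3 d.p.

ΔQ = 492.3 − 542.6 = -50.3; midpoint Q̄ = (542.6 + 492.3)/2 = 517.45.
ΔI = 100700 − 78050 = 22650; midpoint Ī = (78050 + 100700)/2 = 89375.
η = (ΔQ/Q̄) ÷ (ΔI/Ī) = (-50.3/517.45) ÷ (22650/89375) = -0.384.

-0.384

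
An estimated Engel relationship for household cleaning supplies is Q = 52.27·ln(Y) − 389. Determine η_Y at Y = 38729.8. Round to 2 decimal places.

At Y = 38729.8: Q = 163.199.
dQ/dY = 52.27/Y = 0.00134961 at this income.
η = (dQ/dY)·(Y/Q) = 0.00134961 × (38729.8/163.199) = 0.32.

0.32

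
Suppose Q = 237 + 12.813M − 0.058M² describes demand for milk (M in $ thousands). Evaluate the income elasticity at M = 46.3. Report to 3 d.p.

0.488

At M = 46.3: Q = 705.9079.
dQ/dM = 12.813 − 0.116M = 7.44220.
η = (dQ/dM)·(M/Q) = 7.44220 × (46.3/705.9079) = 0.488.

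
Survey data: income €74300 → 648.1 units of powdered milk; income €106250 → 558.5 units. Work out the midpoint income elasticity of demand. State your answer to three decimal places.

-0.420

ΔQ = 558.5 − 648.1 = -89.6; midpoint Q̄ = (648.1 + 558.5)/2 = 603.3.
ΔI = 106250 − 74300 = 31950; midpoint Ī = (74300 + 106250)/2 = 90275.
η = (ΔQ/Q̄) ÷ (ΔI/Ī) = (-89.6/603.3) ÷ (31950/90275) = -0.420.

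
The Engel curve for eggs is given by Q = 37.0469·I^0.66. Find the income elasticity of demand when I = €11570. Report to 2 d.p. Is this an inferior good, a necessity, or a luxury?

0.66 (necessity)

For Q = A·I^β the income elasticity is constant and equal to β.
Here β = 0.66, so η = 0.66.
Since 0 < η < 1, the good is a necessity.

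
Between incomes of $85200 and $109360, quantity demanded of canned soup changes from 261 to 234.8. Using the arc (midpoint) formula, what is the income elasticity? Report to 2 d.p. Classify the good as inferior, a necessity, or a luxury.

-0.43 (inferior good)

ΔQ = 234.8 − 261 = -26.2; midpoint Q̄ = (261 + 234.8)/2 = 247.9.
ΔI = 109360 − 85200 = 24160; midpoint Ī = (85200 + 109360)/2 = 97280.
η = (ΔQ/Q̄) ÷ (ΔI/Ī) = (-26.2/247.9) ÷ (24160/97280) = -0.43.
η < 0 ⇒ inferior good.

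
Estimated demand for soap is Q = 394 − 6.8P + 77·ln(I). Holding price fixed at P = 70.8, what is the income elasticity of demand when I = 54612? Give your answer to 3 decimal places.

0.102

At P = 70.8, I = 54612: Q = 752.477.
Holding P constant, ∂Q/∂I = 77/I = 0.00140995.
η_I = (∂Q/∂I)·(I/Q) = 0.00140995 × (54612/752.477) = 0.102.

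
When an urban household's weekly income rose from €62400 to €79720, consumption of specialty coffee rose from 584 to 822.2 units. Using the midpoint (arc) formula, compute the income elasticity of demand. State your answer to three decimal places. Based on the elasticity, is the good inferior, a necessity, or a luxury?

1.390 (luxury)

ΔQ = 822.2 − 584 = 238.2; midpoint Q̄ = (584 + 822.2)/2 = 703.1.
ΔI = 79720 − 62400 = 17320; midpoint Ī = (62400 + 79720)/2 = 71060.
η = (ΔQ/Q̄) ÷ (ΔI/Ī) = (238.2/703.1) ÷ (17320/71060) = 1.390.
η > 1 ⇒ luxury.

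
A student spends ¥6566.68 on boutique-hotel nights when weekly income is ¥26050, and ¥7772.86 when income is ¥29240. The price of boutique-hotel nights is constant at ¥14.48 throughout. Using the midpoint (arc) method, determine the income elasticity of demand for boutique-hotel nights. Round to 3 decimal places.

With a constant price, Q₁ = 6566.68/14.48 = 453.500 and Q₂ = 7772.86/14.48 = 536.800 (equivalently, work directly with expenditure since P cancels).
Midpoint %ΔQ = (7772.86 − 6566.68)/7169.77 = 0.16823; midpoint %ΔI = (29240 − 26050)/27645 = 0.11539.
η = 0.16823 / 0.11539 = 1.458.

1.458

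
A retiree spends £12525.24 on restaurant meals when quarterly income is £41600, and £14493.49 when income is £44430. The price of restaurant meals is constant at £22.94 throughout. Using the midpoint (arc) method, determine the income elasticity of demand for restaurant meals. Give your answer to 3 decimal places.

With a constant price, Q₁ = 12525.24/22.94 = 546.000 and Q₂ = 14493.49/22.94 = 631.800 (equivalently, work directly with expenditure since P cancels).
Midpoint %ΔQ = (14493.49 − 12525.24)/13509.37 = 0.14570; midpoint %ΔI = (44430 − 41600)/43015 = 0.06579.
η = 0.14570 / 0.06579 = 2.215.

2.215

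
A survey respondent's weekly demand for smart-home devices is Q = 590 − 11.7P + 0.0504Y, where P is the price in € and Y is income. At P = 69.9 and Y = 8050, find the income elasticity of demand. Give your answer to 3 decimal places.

At P = 69.9, Y = 8050: Q = 177.890.
Holding P constant, ∂Q/∂Y = 0.0504.
η_Y = (∂Q/∂Y)·(Y/Q) = 0.0504 × (8050/177.890) = 2.281.

2.281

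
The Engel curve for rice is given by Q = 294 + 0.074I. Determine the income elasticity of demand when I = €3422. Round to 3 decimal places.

0.463

At I = 3422: Q = 547.228.
dQ/dI = 0.074.
η = (dQ/dI)·(I/Q) = 0.074 × (3422/547.228) = 0.463.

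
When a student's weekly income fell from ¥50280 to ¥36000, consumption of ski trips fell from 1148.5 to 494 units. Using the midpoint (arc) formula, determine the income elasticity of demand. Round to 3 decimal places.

2.408

ΔQ = 494 − 1148.5 = -654.5; midpoint Q̄ = (1148.5 + 494)/2 = 821.25.
ΔI = 36000 − 50280 = -14280; midpoint Ī = (50280 + 36000)/2 = 43140.
η = (ΔQ/Q̄) ÷ (ΔI/Ī) = (-654.5/821.25) ÷ (-14280/43140) = 2.408.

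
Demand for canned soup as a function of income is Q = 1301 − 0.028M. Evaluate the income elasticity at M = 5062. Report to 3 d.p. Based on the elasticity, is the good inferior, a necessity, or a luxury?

At M = 5062: Q = 1159.264.
dQ/dM = −0.028.
η = (dQ/dM)·(M/Q) = -0.028 × (5062/1159.264) = -0.122.
Since η < 0, the good is an inferior good.

-0.122 (inferior good)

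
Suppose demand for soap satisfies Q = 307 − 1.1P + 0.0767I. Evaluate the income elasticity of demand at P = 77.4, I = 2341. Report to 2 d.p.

0.45

At P = 77.4, I = 2341: Q = 401.415.
Holding P constant, ∂Q/∂I = 0.0767.
η_I = (∂Q/∂I)·(I/Q) = 0.0767 × (2341/401.415) = 0.45.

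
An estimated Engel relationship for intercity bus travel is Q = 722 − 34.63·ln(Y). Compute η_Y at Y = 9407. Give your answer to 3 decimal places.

At Y = 9407: Q = 405.163.
dQ/dY = -34.63/Y = -0.0036813 at this income.
η = (dQ/dY)·(Y/Q) = -0.0036813 × (9407/405.163) = -0.085.

-0.085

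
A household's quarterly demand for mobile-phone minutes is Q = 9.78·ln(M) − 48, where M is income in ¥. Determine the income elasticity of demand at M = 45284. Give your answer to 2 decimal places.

0.17

At M = 45284: Q = 56.849.
dQ/dM = 9.78/M = 0.00021597 at this income.
η = (dQ/dM)·(M/Q) = 0.00021597 × (45284/56.849) = 0.17.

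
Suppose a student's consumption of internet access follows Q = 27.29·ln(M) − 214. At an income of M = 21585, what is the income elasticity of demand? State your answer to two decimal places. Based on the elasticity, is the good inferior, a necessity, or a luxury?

0.47 (necessity)

At M = 21585: Q = 58.347.
dQ/dM = 27.29/M = 0.0012643 at this income.
η = (dQ/dM)·(M/Q) = 0.0012643 × (21585/58.347) = 0.47.
Since 0 < η < 1, the good is a necessity.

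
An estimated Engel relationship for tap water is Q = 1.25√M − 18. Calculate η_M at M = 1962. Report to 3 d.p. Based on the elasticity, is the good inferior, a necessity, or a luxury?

0.741 (necessity)

At M = 1962: Q = 37.368.
dQ/dM = 1.25/(2√M) = 0.0141101 at this income.
η = (dQ/dM)·(M/Q) = 0.0141101 × (1962/37.368) = 0.741.
Since 0 < η < 1, the good is a necessity.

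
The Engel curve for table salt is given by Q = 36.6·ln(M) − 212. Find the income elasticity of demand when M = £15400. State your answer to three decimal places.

At M = 15400: Q = 140.902.
dQ/dM = 36.6/M = 0.00237662 at this income.
η = (dQ/dM)·(M/Q) = 0.00237662 × (15400/140.902) = 0.260.

0.260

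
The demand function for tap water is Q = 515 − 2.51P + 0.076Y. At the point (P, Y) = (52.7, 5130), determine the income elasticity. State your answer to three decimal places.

0.505

At P = 52.7, Y = 5130: Q = 772.603.
Holding P constant, ∂Q/∂Y = 0.076.
η_Y = (∂Q/∂Y)·(Y/Q) = 0.076 × (5130/772.603) = 0.505.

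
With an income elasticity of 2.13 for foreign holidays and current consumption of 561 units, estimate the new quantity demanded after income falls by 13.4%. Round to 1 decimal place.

%ΔQ ≈ η × %ΔI = 2.13 × (-13.4%) = -28.542%.
New Q ≈ 561 × (1 − 0.28542) = 400.9.

400.9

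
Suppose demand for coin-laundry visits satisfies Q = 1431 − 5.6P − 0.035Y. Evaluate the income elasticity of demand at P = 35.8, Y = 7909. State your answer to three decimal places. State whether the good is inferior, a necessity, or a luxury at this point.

At P = 35.8, Y = 7909: Q = 953.705.
Holding P constant, ∂Q/∂Y = −0.035.
η_Y = (∂Q/∂Y)·(Y/Q) = -0.035 × (7909/953.705) = -0.290.
Since η < 0, this is an inferior good.

-0.290 (inferior good)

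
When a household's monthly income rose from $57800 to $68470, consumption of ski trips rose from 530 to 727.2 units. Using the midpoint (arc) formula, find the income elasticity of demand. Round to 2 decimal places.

ΔQ = 727.2 − 530 = 197.2; midpoint Q̄ = (530 + 727.2)/2 = 628.6.
ΔI = 68470 − 57800 = 10670; midpoint Ī = (57800 + 68470)/2 = 63135.
η = (ΔQ/Q̄) ÷ (ΔI/Ī) = (197.2/628.6) ÷ (10670/63135) = 1.86.

1.86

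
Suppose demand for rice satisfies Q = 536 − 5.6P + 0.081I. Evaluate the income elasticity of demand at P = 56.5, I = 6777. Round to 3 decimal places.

0.714

At P = 56.5, I = 6777: Q = 768.537.
Holding P constant, ∂Q/∂I = 0.081.
η_I = (∂Q/∂I)·(I/Q) = 0.081 × (6777/768.537) = 0.714.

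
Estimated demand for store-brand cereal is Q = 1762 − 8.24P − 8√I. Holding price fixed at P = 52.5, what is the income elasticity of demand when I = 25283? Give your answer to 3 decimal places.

-11.090

At P = 52.5, I = 25283: Q = 57.350.
Holding P constant, ∂Q/∂I = -8/(2√I) = -0.0251562.
η_I = (∂Q/∂I)·(I/Q) = -0.0251562 × (25283/57.350) = -11.090.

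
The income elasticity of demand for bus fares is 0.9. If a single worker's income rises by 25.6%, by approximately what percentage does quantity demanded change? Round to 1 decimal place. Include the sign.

23.0%

%ΔQ ≈ η × %ΔI = 0.9 × 25.6% = 23.0%.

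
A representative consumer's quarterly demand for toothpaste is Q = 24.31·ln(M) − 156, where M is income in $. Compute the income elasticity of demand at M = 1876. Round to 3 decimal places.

0.893

At M = 1876: Q = 27.222.
dQ/dM = 24.31/M = 0.0129584 at this income.
η = (dQ/dM)·(M/Q) = 0.0129584 × (1876/27.222) = 0.893.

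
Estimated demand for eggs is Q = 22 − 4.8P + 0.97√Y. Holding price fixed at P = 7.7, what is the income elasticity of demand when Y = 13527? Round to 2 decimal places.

At P = 7.7, Y = 13527: Q = 97.856.
Holding P constant, ∂Q/∂Y = 0.97/(2√Y) = 0.00417005.
η_Y = (∂Q/∂Y)·(Y/Q) = 0.00417005 × (13527/97.856) = 0.58.

0.58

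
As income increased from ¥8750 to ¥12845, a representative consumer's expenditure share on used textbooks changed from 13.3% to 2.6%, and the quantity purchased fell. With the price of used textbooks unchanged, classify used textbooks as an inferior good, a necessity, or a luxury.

Quantity demanded falls as income rises, so η < 0.

inferior good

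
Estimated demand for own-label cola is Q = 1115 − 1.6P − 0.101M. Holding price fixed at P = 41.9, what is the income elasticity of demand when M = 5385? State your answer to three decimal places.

-1.079

At P = 41.9, M = 5385: Q = 504.075.
Holding P constant, ∂Q/∂M = −0.101.
η_M = (∂Q/∂M)·(M/Q) = -0.101 × (5385/504.075) = -1.079.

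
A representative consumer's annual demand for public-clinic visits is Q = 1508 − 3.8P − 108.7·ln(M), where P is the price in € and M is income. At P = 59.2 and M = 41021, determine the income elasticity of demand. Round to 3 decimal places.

-0.846

At P = 59.2, M = 41021: Q = 128.446.
Holding P constant, ∂Q/∂M = -108.7/M = -0.00264986.
η_M = (∂Q/∂M)·(M/Q) = -0.00264986 × (41021/128.446) = -0.846.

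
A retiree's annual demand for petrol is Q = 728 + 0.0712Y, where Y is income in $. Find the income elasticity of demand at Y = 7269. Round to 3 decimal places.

0.416

At Y = 7269: Q = 1245.553.
dQ/dY = 0.0712.
η = (dQ/dY)·(Y/Q) = 0.0712 × (7269/1245.553) = 0.416.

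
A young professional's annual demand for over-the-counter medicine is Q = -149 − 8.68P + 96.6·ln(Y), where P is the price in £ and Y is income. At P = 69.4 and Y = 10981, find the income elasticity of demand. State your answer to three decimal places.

At P = 69.4, Y = 10981: Q = 147.367.
Holding P constant, ∂Q/∂Y = 96.6/Y = 0.00879701.
η_Y = (∂Q/∂Y)·(Y/Q) = 0.00879701 × (10981/147.367) = 0.656.

0.656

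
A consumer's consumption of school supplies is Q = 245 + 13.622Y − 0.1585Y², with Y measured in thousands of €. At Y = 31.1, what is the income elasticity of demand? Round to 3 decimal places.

0.227

At Y = 31.1: Q = 515.3414.
dQ/dY = 13.622 − 0.317Y = 3.76330.
η = (dQ/dY)·(Y/Q) = 3.76330 × (31.1/515.3414) = 0.227.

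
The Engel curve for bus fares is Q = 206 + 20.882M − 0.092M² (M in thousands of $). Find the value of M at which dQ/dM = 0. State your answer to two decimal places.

113.49

dQ/dM = 20.882 − 0.184M.
The good is inferior where dQ/dM < 0. Setting dQ/dM = 0 gives M = 20.882 / 0.184 = 113.49.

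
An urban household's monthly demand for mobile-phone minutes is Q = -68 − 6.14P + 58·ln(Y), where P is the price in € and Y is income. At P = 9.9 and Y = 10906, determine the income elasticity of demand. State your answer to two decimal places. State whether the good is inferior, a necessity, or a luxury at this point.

0.14 (necessity)

At P = 9.9, Y = 10906: Q = 410.444.
Holding P constant, ∂Q/∂Y = 58/Y = 0.00531817.
η_Y = (∂Q/∂Y)·(Y/Q) = 0.00531817 × (10906/410.444) = 0.14.
Since 0 < η < 1, this is a necessity.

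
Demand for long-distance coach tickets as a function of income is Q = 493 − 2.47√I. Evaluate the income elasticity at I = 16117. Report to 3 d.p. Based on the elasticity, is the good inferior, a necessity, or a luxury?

-0.874 (inferior good)

At I = 16117: Q = 179.427.
dQ/dI = -2.47/(2√I) = -0.00972803 at this income.
η = (dQ/dI)·(I/Q) = -0.00972803 × (16117/179.427) = -0.874.
Since η < 0, the good is an inferior good.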